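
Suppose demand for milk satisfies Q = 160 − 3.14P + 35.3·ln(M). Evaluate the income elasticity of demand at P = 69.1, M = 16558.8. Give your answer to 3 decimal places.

At P = 69.1, M = 16558.8: Q = 285.954.
Holding P constant, ∂Q/∂M = 35.3/M = 0.0021318.
η_M = (∂Q/∂M)·(M/Q) = 0.0021318 × (16558.8/285.954) = 0.123.

0.123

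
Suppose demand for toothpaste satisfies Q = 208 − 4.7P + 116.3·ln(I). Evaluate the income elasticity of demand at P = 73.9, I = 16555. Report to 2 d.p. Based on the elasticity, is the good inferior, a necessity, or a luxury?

At P = 73.9, I = 16555: Q = 990.460.
Holding P constant, ∂Q/∂I = 116.3/I = 0.00702507.
η_I = (∂Q/∂I)·(I/Q) = 0.00702507 × (16555/990.460) = 0.12.
Since 0 < η < 1, this is a necessity.

0.12 (necessity)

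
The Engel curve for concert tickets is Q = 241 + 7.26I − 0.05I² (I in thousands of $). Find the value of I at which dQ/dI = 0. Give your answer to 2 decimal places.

dQ/dI = 7.26 − 0.1I.
The good is inferior where dQ/dI < 0. Setting dQ/dI = 0 gives I = 7.26 / 0.1 = 72.60.

72.60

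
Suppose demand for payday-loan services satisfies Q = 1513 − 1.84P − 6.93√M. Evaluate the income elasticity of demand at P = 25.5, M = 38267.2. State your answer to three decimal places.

At P = 25.5, M = 38267.2: Q = 110.433.
Holding P constant, ∂Q/∂M = -6.93/(2√M) = -0.0177129.
η_M = (∂Q/∂M)·(M/Q) = -0.0177129 × (38267.2/110.433) = -6.138.

-6.138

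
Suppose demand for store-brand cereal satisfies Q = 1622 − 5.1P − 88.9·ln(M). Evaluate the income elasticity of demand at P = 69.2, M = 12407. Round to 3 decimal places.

-0.206

At P = 69.2, M = 12407: Q = 431.107.
Holding P constant, ∂Q/∂M = -88.9/M = -0.00716531.
η_M = (∂Q/∂M)·(M/Q) = -0.00716531 × (12407/431.107) = -0.206.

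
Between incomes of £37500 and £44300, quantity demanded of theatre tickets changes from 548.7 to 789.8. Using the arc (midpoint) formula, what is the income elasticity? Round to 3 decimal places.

2.167

ΔQ = 789.8 − 548.7 = 241.1; midpoint Q̄ = (548.7 + 789.8)/2 = 669.25.
ΔI = 44300 − 37500 = 6800; midpoint Ī = (37500 + 44300)/2 = 40900.
η = (ΔQ/Q̄) ÷ (ΔI/Ī) = (241.1/669.25) ÷ (6800/40900) = 2.167.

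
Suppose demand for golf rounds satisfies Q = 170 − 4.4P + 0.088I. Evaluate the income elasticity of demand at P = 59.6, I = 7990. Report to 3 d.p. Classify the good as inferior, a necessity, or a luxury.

1.151 (luxury)

At P = 59.6, I = 7990: Q = 610.880.
Holding P constant, ∂Q/∂I = 0.088.
η_I = (∂Q/∂I)·(I/Q) = 0.088 × (7990/610.880) = 1.151.
Since η > 1, this is a luxury.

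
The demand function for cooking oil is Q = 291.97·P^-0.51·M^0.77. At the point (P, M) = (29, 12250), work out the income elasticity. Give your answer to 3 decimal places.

For a multiplicative demand Q = A·P^α·M^β, the income elasticity is β everywhere.
Here β = 0.77, so η = 0.770.

0.770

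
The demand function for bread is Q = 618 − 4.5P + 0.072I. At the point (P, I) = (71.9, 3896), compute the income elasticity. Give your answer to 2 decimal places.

0.49

At P = 71.9, I = 3896: Q = 574.962.
Holding P constant, ∂Q/∂I = 0.072.
η_I = (∂Q/∂I)·(I/Q) = 0.072 × (3896/574.962) = 0.49.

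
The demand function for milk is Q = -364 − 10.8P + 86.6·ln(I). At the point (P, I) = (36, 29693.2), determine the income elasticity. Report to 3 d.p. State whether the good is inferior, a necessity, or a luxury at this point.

0.623 (necessity)

At P = 36, I = 29693.2: Q = 139.065.
Holding P constant, ∂Q/∂I = 86.6/I = 0.00291649.
η_I = (∂Q/∂I)·(I/Q) = 0.00291649 × (29693.2/139.065) = 0.623.
Since 0 < η < 1, this is a necessity.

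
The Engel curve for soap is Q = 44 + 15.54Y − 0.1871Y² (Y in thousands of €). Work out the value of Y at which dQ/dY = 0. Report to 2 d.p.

dQ/dY = 15.54 − 0.3742Y.
The good is inferior where dQ/dY < 0. Setting dQ/dY = 0 gives Y = 15.54 / 0.3742 = 41.53.

41.53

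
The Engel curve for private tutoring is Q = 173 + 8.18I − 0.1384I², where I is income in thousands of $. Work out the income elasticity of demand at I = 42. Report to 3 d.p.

At I = 42: Q = 272.4224.
dQ/dI = 8.18 − 0.2768I = -3.44560.
η = (dQ/dI)·(I/Q) = -3.44560 × (42/272.4224) = -0.531.

-0.531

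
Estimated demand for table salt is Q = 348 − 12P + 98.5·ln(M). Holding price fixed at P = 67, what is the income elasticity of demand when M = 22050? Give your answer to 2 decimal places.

At P = 67, M = 22050: Q = 529.105.
Holding P constant, ∂Q/∂M = 98.5/M = 0.00446712.
η_M = (∂Q/∂M)·(M/Q) = 0.00446712 × (22050/529.105) = 0.19.

0.19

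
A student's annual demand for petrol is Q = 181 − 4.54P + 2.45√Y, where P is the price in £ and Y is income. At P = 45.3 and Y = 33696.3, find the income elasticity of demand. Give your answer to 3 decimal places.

At P = 45.3, Y = 33696.3: Q = 425.074.
Holding P constant, ∂Q/∂Y = 2.45/(2√Y) = 0.00667337.
η_Y = (∂Q/∂Y)·(Y/Q) = 0.00667337 × (33696.3/425.074) = 0.529.

0.529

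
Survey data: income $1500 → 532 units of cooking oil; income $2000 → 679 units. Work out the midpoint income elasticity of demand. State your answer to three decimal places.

ΔQ = 679 − 532 = 147; midpoint Q̄ = (532 + 679)/2 = 605.5.
ΔI = 2000 − 1500 = 500; midpoint Ī = (1500 + 2000)/2 = 1750.
η = (ΔQ/Q̄) ÷ (ΔI/Ī) = (147/605.5) ÷ (500/1750) = 0.850.

0.850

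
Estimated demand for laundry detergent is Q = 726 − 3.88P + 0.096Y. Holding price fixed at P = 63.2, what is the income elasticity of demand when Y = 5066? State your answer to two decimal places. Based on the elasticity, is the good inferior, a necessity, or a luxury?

At P = 63.2, Y = 5066: Q = 967.120.
Holding P constant, ∂Q/∂Y = 0.096.
η_Y = (∂Q/∂Y)·(Y/Q) = 0.096 × (5066/967.120) = 0.50.
Since 0 < η < 1, this is a necessity.

0.50 (necessity)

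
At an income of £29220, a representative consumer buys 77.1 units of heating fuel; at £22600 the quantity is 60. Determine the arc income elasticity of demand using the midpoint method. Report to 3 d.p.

0.976

ΔQ = 60 − 77.1 = -17.1; midpoint Q̄ = (77.1 + 60)/2 = 68.55.
ΔI = 22600 − 29220 = -6620; midpoint Ī = (29220 + 22600)/2 = 25910.
η = (ΔQ/Q̄) ÷ (ΔI/Ī) = (-17.1/68.55) ÷ (-6620/25910) = 0.976.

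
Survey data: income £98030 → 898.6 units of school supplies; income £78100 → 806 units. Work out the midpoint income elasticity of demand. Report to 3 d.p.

0.480

ΔQ = 806 − 898.6 = -92.6; midpoint Q̄ = (898.6 + 806)/2 = 852.3.
ΔI = 78100 − 98030 = -19930; midpoint Ī = (98030 + 78100)/2 = 88065.
η = (ΔQ/Q̄) ÷ (ΔI/Ī) = (-92.6/852.3) ÷ (-19930/88065) = 0.480.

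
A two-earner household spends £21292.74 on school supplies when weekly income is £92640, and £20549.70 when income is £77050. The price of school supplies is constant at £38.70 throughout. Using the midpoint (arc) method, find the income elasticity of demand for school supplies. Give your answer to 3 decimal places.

0.193

With a constant price, Q₁ = 21292.74/38.70 = 550.200 and Q₂ = 20549.70/38.70 = 531.000 (equivalently, work directly with expenditure since P cancels).
Midpoint %ΔQ = (20549.70 − 21292.74)/20921.22 = -0.03552; midpoint %ΔI = (77050 − 92640)/84845 = -0.18375.
η = -0.03552 / -0.18375 = 0.193.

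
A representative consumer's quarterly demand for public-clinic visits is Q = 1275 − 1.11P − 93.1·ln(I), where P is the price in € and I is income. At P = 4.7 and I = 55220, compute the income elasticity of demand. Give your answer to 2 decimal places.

-0.37

At P = 4.7, I = 55220: Q = 253.217.
Holding P constant, ∂Q/∂I = -93.1/I = -0.00168598.
η_I = (∂Q/∂I)·(I/Q) = -0.00168598 × (55220/253.217) = -0.37.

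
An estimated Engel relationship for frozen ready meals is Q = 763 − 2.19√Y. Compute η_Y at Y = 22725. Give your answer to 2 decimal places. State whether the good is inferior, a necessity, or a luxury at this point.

-0.38 (inferior good)

At Y = 22725: Q = 432.862.
dQ/dY = -2.19/(2√Y) = -0.00726377 at this income.
η = (dQ/dY)·(Y/Q) = -0.00726377 × (22725/432.862) = -0.38.
Since η < 0, the good is an inferior good.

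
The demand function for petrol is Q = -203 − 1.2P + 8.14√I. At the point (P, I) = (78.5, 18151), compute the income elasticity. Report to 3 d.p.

At P = 78.5, I = 18151: Q = 799.467.
Holding P constant, ∂Q/∂I = 8.14/(2√I) = 0.0302095.
η_I = (∂Q/∂I)·(I/Q) = 0.0302095 × (18151/799.467) = 0.686.

0.686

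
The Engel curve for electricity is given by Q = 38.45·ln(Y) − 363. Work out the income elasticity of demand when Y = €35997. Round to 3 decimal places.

At Y = 35997: Q = 40.386.
dQ/dY = 38.45/Y = 0.00106814 at this income.
η = (dQ/dY)·(Y/Q) = 0.00106814 × (35997/40.386) = 0.952.

0.952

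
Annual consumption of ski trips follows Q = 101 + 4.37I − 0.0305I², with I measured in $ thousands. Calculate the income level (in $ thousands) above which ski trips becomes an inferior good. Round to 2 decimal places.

dQ/dI = 4.37 − 0.061I.
The good is inferior where dQ/dI < 0. Setting dQ/dI = 0 gives I = 4.37 / 0.061 = 71.64.

71.64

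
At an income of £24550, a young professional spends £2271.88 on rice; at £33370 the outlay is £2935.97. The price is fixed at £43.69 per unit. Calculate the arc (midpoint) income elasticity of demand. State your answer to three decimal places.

With a constant price, Q₁ = 2271.88/43.69 = 52.000 and Q₂ = 2935.97/43.69 = 67.200 (equivalently, work directly with expenditure since P cancels).
Midpoint %ΔQ = (2935.97 − 2271.88)/2603.93 = 0.25503; midpoint %ΔI = (33370 − 24550)/28960 = 0.30456.
η = 0.25503 / 0.30456 = 0.837.

0.837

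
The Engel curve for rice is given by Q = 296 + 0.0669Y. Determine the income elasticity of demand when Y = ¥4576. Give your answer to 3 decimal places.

At Y = 4576: Q = 602.134.
dQ/dY = 0.0669.
η = (dQ/dY)·(Y/Q) = 0.0669 × (4576/602.134) = 0.508.

0.508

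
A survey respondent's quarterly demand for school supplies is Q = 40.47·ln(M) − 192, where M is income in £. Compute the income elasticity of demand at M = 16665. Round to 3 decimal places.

0.201

At M = 16665: Q = 201.412.
dQ/dM = 40.47/M = 0.00242844 at this income.
η = (dQ/dM)·(M/Q) = 0.00242844 × (16665/201.412) = 0.201.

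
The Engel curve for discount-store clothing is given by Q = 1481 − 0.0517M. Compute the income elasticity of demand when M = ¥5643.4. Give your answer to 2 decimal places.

-0.25

At M = 5643.4: Q = 1189.236.
dQ/dM = −0.0517.
η = (dQ/dM)·(M/Q) = -0.0517 × (5643.4/1189.236) = -0.25.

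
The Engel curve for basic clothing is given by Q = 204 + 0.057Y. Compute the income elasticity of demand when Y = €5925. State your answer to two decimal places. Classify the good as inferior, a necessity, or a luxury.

0.62 (necessity)

At Y = 5925: Q = 541.725.
dQ/dY = 0.057.
η = (dQ/dY)·(Y/Q) = 0.057 × (5925/541.725) = 0.62.
Since 0 < η < 1, the good is a necessity.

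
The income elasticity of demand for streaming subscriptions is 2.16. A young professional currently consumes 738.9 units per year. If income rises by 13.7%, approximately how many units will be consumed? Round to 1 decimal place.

%ΔQ ≈ η × %ΔI = 2.16 × 13.7% = 29.592%.
New Q ≈ 738.9 × (1 + 0.29592) = 957.6.

957.6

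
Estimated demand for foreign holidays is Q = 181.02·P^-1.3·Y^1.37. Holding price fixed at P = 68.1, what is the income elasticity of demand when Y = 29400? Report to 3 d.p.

For a multiplicative demand Q = A·P^α·Y^β, the income elasticity is β everywhere.
Here β = 1.37, so η = 1.370.

1.370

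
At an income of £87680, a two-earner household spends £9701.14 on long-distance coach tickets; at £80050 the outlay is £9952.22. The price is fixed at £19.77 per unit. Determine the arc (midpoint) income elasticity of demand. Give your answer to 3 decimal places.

With a constant price, Q₁ = 9701.14/19.77 = 490.700 and Q₂ = 9952.22/19.77 = 503.400 (equivalently, work directly with expenditure since P cancels).
Midpoint %ΔQ = (9952.22 − 9701.14)/9826.68 = 0.02555; midpoint %ΔI = (80050 − 87680)/83865 = -0.09098.
η = 0.02555 / -0.09098 = -0.281.

-0.281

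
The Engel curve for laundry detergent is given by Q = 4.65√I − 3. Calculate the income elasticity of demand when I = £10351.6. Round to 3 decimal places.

At I = 10351.6: Q = 470.104.
dQ/dI = 4.65/(2√I) = 0.0228517 at this income.
η = (dQ/dI)·(I/Q) = 0.0228517 × (10351.6/470.104) = 0.503.

0.503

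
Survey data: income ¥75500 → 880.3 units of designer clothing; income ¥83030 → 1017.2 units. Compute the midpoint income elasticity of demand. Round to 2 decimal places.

1.52

ΔQ = 1017.2 − 880.3 = 136.9; midpoint Q̄ = (880.3 + 1017.2)/2 = 948.75.
ΔI = 83030 − 75500 = 7530; midpoint Ī = (75500 + 83030)/2 = 79265.
η = (ΔQ/Q̄) ÷ (ΔI/Ī) = (136.9/948.75) ÷ (7530/79265) = 1.52.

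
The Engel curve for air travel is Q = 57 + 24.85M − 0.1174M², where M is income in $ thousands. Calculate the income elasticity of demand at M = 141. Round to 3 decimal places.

-0.949

At M = 141: Q = 1226.8206.
dQ/dM = 24.85 − 0.2348M = -8.25680.
η = (dQ/dM)·(M/Q) = -8.25680 × (141/1226.8206) = -0.949.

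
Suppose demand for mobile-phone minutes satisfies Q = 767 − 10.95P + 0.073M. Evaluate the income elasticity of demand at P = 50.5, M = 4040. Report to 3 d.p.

0.579

At P = 50.5, M = 4040: Q = 508.945.
Holding P constant, ∂Q/∂M = 0.073.
η_M = (∂Q/∂M)·(M/Q) = 0.073 × (4040/508.945) = 0.579.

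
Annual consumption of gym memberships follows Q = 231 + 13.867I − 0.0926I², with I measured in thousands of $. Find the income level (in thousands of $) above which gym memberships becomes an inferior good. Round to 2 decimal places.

dQ/dI = 13.867 − 0.1852I.
The good is inferior where dQ/dI < 0. Setting dQ/dI = 0 gives I = 13.867 / 0.1852 = 74.88.

74.88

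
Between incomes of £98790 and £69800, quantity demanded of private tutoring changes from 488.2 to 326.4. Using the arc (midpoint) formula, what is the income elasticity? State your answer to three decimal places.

1.155

ΔQ = 326.4 − 488.2 = -161.8; midpoint Q̄ = (488.2 + 326.4)/2 = 407.3.
ΔI = 69800 − 98790 = -28990; midpoint Ī = (98790 + 69800)/2 = 84295.
η = (ΔQ/Q̄) ÷ (ΔI/Ī) = (-161.8/407.3) ÷ (-28990/84295) = 1.155.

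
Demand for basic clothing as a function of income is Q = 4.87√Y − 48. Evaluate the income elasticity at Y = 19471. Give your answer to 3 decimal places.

At Y = 19471: Q = 631.553.
dQ/dY = 4.87/(2√Y) = 0.0174504 at this income.
η = (dQ/dY)·(Y/Q) = 0.0174504 × (19471/631.553) = 0.538.

0.538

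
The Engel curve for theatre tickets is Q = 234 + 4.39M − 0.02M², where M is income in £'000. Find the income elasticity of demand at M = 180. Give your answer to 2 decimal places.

At M = 180: Q = 376.2000.
dQ/dM = 4.39 − 0.04M = -2.81000.
η = (dQ/dM)·(M/Q) = -2.81000 × (180/376.2000) = -1.34.

-1.34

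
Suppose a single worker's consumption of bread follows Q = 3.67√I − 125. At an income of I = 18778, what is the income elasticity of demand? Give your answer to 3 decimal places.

At I = 18778: Q = 377.911.
dQ/dI = 3.67/(2√I) = 0.013391 at this income.
η = (dQ/dI)·(I/Q) = 0.013391 × (18778/377.911) = 0.665.

0.665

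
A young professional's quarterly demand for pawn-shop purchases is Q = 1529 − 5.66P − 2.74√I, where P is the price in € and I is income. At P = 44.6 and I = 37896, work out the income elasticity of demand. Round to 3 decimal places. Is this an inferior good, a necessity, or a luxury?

At P = 44.6, I = 37896: Q = 743.171.
Holding P constant, ∂Q/∂I = -2.74/(2√I) = -0.00703759.
η_I = (∂Q/∂I)·(I/Q) = -0.00703759 × (37896/743.171) = -0.359.
Since η < 0, this is an inferior good.

-0.359 (inferior good)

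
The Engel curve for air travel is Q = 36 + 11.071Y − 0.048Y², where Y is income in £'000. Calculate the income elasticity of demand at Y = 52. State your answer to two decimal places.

At Y = 52: Q = 481.9000.
dQ/dY = 11.071 − 0.096Y = 6.07900.
η = (dQ/dY)·(Y/Q) = 6.07900 × (52/481.9000) = 0.66.

0.66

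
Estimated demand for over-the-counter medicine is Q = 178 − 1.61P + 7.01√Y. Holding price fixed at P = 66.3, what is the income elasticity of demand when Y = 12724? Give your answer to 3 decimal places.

At P = 66.3, Y = 12724: Q = 861.990.
Holding P constant, ∂Q/∂Y = 7.01/(2√Y) = 0.0310725.
η_Y = (∂Q/∂Y)·(Y/Q) = 0.0310725 × (12724/861.990) = 0.459.

0.459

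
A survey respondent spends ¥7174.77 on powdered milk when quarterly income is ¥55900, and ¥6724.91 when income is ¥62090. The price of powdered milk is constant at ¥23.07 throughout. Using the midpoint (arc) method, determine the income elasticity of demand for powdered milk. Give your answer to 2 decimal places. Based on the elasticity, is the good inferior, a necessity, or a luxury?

With a constant price, Q₁ = 7174.77/23.07 = 311.000 and Q₂ = 6724.91/23.07 = 291.500 (equivalently, work directly with expenditure since P cancels).
Midpoint %ΔQ = (6724.91 − 7174.77)/6949.84 = -0.06473; midpoint %ΔI = (62090 − 55900)/58995 = 0.10492.
η = -0.06473 / 0.10492 = -0.62.
η < 0 ⇒ inferior good.

-0.62 (inferior good)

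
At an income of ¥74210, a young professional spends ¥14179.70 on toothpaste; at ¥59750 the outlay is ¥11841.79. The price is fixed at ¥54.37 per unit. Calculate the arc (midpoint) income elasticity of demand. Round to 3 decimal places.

With a constant price, Q₁ = 14179.70/54.37 = 260.800 and Q₂ = 11841.79/54.37 = 217.800 (equivalently, work directly with expenditure since P cancels).
Midpoint %ΔQ = (11841.79 − 14179.70)/13010.75 = -0.17969; midpoint %ΔI = (59750 − 74210)/66980 = -0.21589.
η = -0.17969 / -0.21589 = 0.832.

0.832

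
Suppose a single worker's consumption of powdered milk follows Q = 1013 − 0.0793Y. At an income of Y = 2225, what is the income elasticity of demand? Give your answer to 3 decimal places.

At Y = 2225: Q = 836.558.
dQ/dY = −0.0793.
η = (dQ/dY)·(Y/Q) = -0.0793 × (2225/836.558) = -0.211.

-0.211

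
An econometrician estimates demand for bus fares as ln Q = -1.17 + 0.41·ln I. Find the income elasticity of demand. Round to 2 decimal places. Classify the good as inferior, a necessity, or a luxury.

In a log-linear demand, the coefficient on ln I is the income elasticity.
So η = 0.41.
0 < η < 1 ⇒ necessity.

0.41 (necessity)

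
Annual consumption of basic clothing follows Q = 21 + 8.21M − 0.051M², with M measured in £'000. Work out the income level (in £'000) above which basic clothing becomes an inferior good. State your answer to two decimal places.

dQ/dM = 8.21 − 0.102M.
The good is inferior where dQ/dM < 0. Setting dQ/dM = 0 gives M = 8.21 / 0.102 = 80.49.

80.49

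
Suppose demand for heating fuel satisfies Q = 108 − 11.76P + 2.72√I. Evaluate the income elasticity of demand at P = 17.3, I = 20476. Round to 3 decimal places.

At P = 17.3, I = 20476: Q = 293.769.
Holding P constant, ∂Q/∂I = 2.72/(2√I) = 0.00950422.
η_I = (∂Q/∂I)·(I/Q) = 0.00950422 × (20476/293.769) = 0.662.

0.662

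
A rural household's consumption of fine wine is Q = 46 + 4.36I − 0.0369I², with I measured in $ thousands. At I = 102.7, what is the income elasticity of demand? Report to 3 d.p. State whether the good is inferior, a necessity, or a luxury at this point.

At I = 102.7: Q = 104.5770.
dQ/dI = 4.36 − 0.0738I = -3.21926.
η = (dQ/dI)·(I/Q) = -3.21926 × (102.7/104.5770) = -3.161.
η < 0 ⇒ inferior good.

-3.161 (inferior good)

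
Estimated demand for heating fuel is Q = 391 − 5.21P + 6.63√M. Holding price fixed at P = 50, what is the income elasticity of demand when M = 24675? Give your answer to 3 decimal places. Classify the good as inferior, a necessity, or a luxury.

At P = 50, M = 24675: Q = 1171.959.
Holding P constant, ∂Q/∂M = 6.63/(2√M) = 0.0211035.
η_M = (∂Q/∂M)·(M/Q) = 0.0211035 × (24675/1171.959) = 0.444.
Since 0 < η < 1, this is a necessity.

0.444 (necessity)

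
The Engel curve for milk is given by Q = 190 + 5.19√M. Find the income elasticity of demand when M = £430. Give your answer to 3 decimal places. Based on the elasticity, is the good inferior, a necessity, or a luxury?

0.181 (necessity)

At M = 430: Q = 297.622.
dQ/dM = 5.19/(2√M) = 0.125142 at this income.
η = (dQ/dM)·(M/Q) = 0.125142 × (430/297.622) = 0.181.
Since 0 < η < 1, the good is a necessity.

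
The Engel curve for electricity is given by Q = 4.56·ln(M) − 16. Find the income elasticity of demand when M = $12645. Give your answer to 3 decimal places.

At M = 12645: Q = 27.069.
dQ/dM = 4.56/M = 0.000360617 at this income.
η = (dQ/dM)·(M/Q) = 0.000360617 × (12645/27.069) = 0.168.

0.168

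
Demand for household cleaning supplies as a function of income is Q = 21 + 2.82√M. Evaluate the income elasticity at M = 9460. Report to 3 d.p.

At M = 9460: Q = 295.280.
dQ/dM = 2.82/(2√M) = 0.0144968 at this income.
η = (dQ/dM)·(M/Q) = 0.0144968 × (9460/295.280) = 0.464.

0.464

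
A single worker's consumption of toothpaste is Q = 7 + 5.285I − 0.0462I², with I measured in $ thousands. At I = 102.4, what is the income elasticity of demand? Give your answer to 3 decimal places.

-6.710

At I = 102.4: Q = 63.7419.
dQ/dI = 5.285 − 0.0924I = -4.17676.
η = (dQ/dI)·(I/Q) = -4.17676 × (102.4/63.7419) = -6.710.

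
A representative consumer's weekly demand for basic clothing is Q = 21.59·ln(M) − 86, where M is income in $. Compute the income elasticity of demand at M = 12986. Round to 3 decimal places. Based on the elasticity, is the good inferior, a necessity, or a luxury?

0.182 (necessity)

At M = 12986: Q = 118.492.
dQ/dM = 21.59/M = 0.00166256 at this income.
η = (dQ/dM)·(M/Q) = 0.00166256 × (12986/118.492) = 0.182.
Since 0 < η < 1, the good is a necessity.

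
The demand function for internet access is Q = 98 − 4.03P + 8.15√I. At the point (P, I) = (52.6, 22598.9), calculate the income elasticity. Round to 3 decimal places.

0.551

At P = 52.6, I = 22598.9: Q = 1111.206.
Holding P constant, ∂Q/∂I = 8.15/(2√I) = 0.0271072.
η_I = (∂Q/∂I)·(I/Q) = 0.0271072 × (22598.9/1111.206) = 0.551.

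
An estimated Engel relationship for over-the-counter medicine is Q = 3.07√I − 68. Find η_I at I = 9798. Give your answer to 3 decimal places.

At I = 9798: Q = 235.883.
dQ/dI = 3.07/(2√I) = 0.0155074 at this income.
η = (dQ/dI)·(I/Q) = 0.0155074 × (9798/235.883) = 0.644.

0.644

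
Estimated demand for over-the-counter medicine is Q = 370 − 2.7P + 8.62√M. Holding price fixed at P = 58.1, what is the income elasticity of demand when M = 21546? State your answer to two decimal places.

At P = 58.1, M = 21546: Q = 1478.422.
Holding P constant, ∂Q/∂M = 8.62/(2√M) = 0.0293626.
η_M = (∂Q/∂M)·(M/Q) = 0.0293626 × (21546/1478.422) = 0.43.

0.43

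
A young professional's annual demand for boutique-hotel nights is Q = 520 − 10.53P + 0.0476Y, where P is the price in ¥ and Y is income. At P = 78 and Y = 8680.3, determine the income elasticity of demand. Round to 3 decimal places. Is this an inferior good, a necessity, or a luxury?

3.694 (luxury)

At P = 78, Y = 8680.3: Q = 111.842.
Holding P constant, ∂Q/∂Y = 0.0476.
η_Y = (∂Q/∂Y)·(Y/Q) = 0.0476 × (8680.3/111.842) = 3.694.
Since η > 1, this is a luxury.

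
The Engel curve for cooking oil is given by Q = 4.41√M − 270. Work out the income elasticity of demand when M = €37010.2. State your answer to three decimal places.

0.733

At M = 37010.2: Q = 578.397.
dQ/dM = 4.41/(2√M) = 0.0114617 at this income.
η = (dQ/dM)·(M/Q) = 0.0114617 × (37010.2/578.397) = 0.733.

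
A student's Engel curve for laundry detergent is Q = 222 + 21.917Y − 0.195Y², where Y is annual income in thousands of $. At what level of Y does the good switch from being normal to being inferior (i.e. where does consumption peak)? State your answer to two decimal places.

56.20

dQ/dY = 21.917 − 0.39Y.
The good is inferior where dQ/dY < 0. Setting dQ/dY = 0 gives Y = 21.917 / 0.39 = 56.20.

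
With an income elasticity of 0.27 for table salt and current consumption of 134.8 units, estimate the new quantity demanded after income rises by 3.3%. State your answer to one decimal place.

136.0

%ΔQ ≈ η × %ΔI = 0.27 × 3.3% = 0.891%.
New Q ≈ 134.8 × (1 + 0.00891) = 136.0.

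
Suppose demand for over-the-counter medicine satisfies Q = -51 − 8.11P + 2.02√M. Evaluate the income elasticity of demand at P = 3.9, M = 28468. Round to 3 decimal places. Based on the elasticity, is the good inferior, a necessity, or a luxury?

0.660 (necessity)

At P = 3.9, M = 28468: Q = 258.195.
Holding P constant, ∂Q/∂M = 2.02/(2√M) = 0.00598609.
η_M = (∂Q/∂M)·(M/Q) = 0.00598609 × (28468/258.195) = 0.660.
Since 0 < η < 1, this is a necessity.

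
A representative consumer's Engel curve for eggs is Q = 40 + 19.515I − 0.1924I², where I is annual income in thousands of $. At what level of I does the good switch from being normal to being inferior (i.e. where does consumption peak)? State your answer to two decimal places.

50.71

dQ/dI = 19.515 − 0.3848I.
The good is inferior where dQ/dI < 0. Setting dQ/dI = 0 gives I = 19.515 / 0.3848 = 50.71.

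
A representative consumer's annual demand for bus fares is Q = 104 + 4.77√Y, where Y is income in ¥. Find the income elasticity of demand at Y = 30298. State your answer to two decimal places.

At Y = 30298: Q = 934.281.
dQ/dY = 4.77/(2√Y) = 0.0137019 at this income.
η = (dQ/dY)·(Y/Q) = 0.0137019 × (30298/934.281) = 0.44.

0.44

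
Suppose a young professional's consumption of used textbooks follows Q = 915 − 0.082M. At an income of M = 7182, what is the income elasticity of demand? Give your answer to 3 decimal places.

-1.806

At M = 7182: Q = 326.076.
dQ/dM = −0.082.
η = (dQ/dM)·(M/Q) = -0.082 × (7182/326.076) = -1.806.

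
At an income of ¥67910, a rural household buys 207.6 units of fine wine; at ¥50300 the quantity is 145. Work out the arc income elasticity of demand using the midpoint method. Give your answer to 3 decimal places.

ΔQ = 145 − 207.6 = -62.6; midpoint Q̄ = (207.6 + 145)/2 = 176.3.
ΔI = 50300 − 67910 = -17610; midpoint Ī = (67910 + 50300)/2 = 59105.
η = (ΔQ/Q̄) ÷ (ΔI/Ī) = (-62.6/176.3) ÷ (-17610/59105) = 1.192.

1.192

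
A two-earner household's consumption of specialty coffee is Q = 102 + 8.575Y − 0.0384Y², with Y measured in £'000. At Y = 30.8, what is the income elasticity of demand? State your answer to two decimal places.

0.58

At Y = 30.8: Q = 329.6822.
dQ/dY = 8.575 − 0.0768Y = 6.20956.
η = (dQ/dY)·(Y/Q) = 6.20956 × (30.8/329.6822) = 0.58.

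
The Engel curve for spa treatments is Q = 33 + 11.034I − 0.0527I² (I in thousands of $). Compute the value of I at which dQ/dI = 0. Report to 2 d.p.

104.69

dQ/dI = 11.034 − 0.1054I.
The good is inferior where dQ/dI < 0. Setting dQ/dI = 0 gives I = 11.034 / 0.1054 = 104.69.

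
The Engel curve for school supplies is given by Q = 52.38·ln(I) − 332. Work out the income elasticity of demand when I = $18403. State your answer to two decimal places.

0.29

At I = 18403: Q = 182.386.
dQ/dI = 52.38/I = 0.00284628 at this income.
η = (dQ/dI)·(I/Q) = 0.00284628 × (18403/182.386) = 0.29.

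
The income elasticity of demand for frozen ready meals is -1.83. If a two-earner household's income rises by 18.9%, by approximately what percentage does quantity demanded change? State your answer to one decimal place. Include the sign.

%ΔQ ≈ η × %ΔI = -1.83 × 18.9% = -34.6%.

-34.6%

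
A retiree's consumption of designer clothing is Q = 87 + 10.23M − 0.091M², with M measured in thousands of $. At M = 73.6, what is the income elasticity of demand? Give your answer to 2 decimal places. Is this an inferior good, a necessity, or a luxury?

At M = 73.6: Q = 346.9846.
dQ/dM = 10.23 − 0.182M = -3.16520.
η = (dQ/dM)·(M/Q) = -3.16520 × (73.6/346.9846) = -0.67.
η < 0 ⇒ inferior good.

-0.67 (inferior good)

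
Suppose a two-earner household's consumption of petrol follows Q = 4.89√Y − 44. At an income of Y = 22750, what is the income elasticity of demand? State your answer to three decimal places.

0.532

At Y = 22750: Q = 693.564.
dQ/dY = 4.89/(2√Y) = 0.0162102 at this income.
η = (dQ/dY)·(Y/Q) = 0.0162102 × (22750/693.564) = 0.532.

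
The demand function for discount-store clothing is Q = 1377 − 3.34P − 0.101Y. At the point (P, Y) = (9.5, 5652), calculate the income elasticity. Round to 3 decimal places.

-0.737

At P = 9.5, Y = 5652: Q = 774.418.
Holding P constant, ∂Q/∂Y = −0.101.
η_Y = (∂Q/∂Y)·(Y/Q) = -0.101 × (5652/774.418) = -0.737.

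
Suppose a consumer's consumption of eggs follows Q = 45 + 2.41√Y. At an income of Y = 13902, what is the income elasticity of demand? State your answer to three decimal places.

At Y = 13902: Q = 329.155.
dQ/dY = 2.41/(2√Y) = 0.0102199 at this income.
η = (dQ/dY)·(Y/Q) = 0.0102199 × (13902/329.155) = 0.432.

0.432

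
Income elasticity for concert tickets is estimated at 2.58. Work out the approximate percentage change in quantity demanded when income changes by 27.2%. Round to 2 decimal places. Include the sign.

%ΔQ ≈ η × %ΔI = 2.58 × 27.2% = 70.18%.

70.18%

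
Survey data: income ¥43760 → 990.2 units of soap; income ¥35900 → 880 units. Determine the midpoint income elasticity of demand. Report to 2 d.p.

ΔQ = 880 − 990.2 = -110.2; midpoint Q̄ = (990.2 + 880)/2 = 935.1.
ΔI = 35900 − 43760 = -7860; midpoint Ī = (43760 + 35900)/2 = 39830.
η = (ΔQ/Q̄) ÷ (ΔI/Ī) = (-110.2/935.1) ÷ (-7860/39830) = 0.60.

0.60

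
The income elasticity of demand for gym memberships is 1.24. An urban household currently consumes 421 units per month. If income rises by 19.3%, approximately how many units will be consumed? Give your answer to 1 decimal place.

%ΔQ ≈ η × %ΔI = 1.24 × 19.3% = 23.932%.
New Q ≈ 421 × (1 + 0.23932) = 521.8.

521.8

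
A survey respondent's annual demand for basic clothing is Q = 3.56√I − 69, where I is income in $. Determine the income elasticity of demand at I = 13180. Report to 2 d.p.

0.60

At I = 13180: Q = 339.703.
dQ/dI = 3.56/(2√I) = 0.0155047 at this income.
η = (dQ/dI)·(I/Q) = 0.0155047 × (13180/339.703) = 0.60.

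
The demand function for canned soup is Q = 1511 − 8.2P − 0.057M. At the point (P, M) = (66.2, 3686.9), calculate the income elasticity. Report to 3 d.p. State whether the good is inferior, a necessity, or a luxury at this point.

-0.277 (inferior good)

At P = 66.2, M = 3686.9: Q = 758.007.
Holding P constant, ∂Q/∂M = −0.057.
η_M = (∂Q/∂M)·(M/Q) = -0.057 × (3686.9/758.007) = -0.277.
Since η < 0, this is an inferior good.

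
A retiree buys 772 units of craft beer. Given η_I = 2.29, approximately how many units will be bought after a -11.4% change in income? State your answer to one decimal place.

570.5

%ΔQ ≈ η × %ΔI = 2.29 × (-11.4%) = -26.106%.
New Q ≈ 772 × (1 − 0.26106) = 570.5.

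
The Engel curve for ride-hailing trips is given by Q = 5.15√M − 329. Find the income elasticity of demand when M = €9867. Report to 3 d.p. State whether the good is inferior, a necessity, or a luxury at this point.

1.401 (luxury)

At M = 9867: Q = 182.564.
dQ/dM = 5.15/(2√M) = 0.025923 at this income.
η = (dQ/dM)·(M/Q) = 0.025923 × (9867/182.564) = 1.401.
Since η > 1, the good is a luxury.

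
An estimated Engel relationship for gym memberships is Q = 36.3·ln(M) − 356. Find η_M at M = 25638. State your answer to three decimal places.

2.901

At M = 25638: Q = 12.511.
dQ/dM = 36.3/M = 0.00141587 at this income.
η = (dQ/dM)·(M/Q) = 0.00141587 × (25638/12.511) = 2.901.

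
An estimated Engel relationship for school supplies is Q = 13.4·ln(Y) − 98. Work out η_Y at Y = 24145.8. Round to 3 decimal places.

At Y = 24145.8: Q = 37.231.
dQ/dY = 13.4/Y = 0.000554962 at this income.
η = (dQ/dY)·(Y/Q) = 0.000554962 × (24145.8/37.231) = 0.360.

0.360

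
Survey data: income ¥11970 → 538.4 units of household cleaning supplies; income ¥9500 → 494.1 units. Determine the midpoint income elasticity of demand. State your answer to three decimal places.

ΔQ = 494.1 − 538.4 = -44.3; midpoint Q̄ = (538.4 + 494.1)/2 = 516.25.
ΔI = 9500 − 11970 = -2470; midpoint Ī = (11970 + 9500)/2 = 10735.
η = (ΔQ/Q̄) ÷ (ΔI/Ī) = (-44.3/516.25) ÷ (-2470/10735) = 0.373.

0.373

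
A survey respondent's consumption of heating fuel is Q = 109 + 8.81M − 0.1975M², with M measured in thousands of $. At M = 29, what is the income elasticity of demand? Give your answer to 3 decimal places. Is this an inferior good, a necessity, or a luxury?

-0.387 (inferior good)

At M = 29: Q = 198.3925.
dQ/dM = 8.81 − 0.395M = -2.64500.
η = (dQ/dM)·(M/Q) = -2.64500 × (29/198.3925) = -0.387.
η < 0 ⇒ inferior good.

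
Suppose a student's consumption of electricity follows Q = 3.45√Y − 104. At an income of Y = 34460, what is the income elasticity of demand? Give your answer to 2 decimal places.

0.60

At Y = 34460: Q = 536.437.
dQ/dY = 3.45/(2√Y) = 0.00929248 at this income.
η = (dQ/dY)·(Y/Q) = 0.00929248 × (34460/536.437) = 0.60.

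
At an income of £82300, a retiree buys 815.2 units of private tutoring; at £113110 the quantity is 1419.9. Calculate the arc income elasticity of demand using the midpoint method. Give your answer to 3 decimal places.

ΔQ = 1419.9 − 815.2 = 604.7; midpoint Q̄ = (815.2 + 1419.9)/2 = 1117.55.
ΔI = 113110 − 82300 = 30810; midpoint Ī = (82300 + 113110)/2 = 97705.
η = (ΔQ/Q̄) ÷ (ΔI/Ī) = (604.7/1117.55) ÷ (30810/97705) = 1.716.

1.716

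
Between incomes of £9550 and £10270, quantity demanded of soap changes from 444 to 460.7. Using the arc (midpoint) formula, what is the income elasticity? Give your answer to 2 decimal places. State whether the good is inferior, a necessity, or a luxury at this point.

ΔQ = 460.7 − 444 = 16.7; midpoint Q̄ = (444 + 460.7)/2 = 452.35.
ΔI = 10270 − 9550 = 720; midpoint Ī = (9550 + 10270)/2 = 9910.
η = (ΔQ/Q̄) ÷ (ΔI/Ī) = (16.7/452.35) ÷ (720/9910) = 0.51.
0 < η < 1 ⇒ necessity.

0.51 (necessity)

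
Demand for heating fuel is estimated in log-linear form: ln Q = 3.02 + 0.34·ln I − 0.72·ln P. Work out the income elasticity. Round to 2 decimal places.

In a log-linear demand, the coefficient on ln I is the income elasticity.
So η = 0.34.

0.34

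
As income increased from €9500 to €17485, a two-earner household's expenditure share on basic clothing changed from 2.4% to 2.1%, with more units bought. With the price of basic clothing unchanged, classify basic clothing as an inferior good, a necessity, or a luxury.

Quantity rises but the budget share falls as income rises, so 0 < η < 1.

necessity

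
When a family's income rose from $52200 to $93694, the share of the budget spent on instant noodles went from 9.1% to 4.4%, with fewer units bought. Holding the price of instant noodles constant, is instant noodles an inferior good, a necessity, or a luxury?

inferior good

Quantity demanded falls as income rises, so η < 0.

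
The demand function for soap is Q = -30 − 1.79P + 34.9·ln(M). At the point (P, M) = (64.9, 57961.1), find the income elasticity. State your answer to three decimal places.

At P = 64.9, M = 57961.1: Q = 236.596.
Holding P constant, ∂Q/∂M = 34.9/M = 0.000602128.
η_M = (∂Q/∂M)·(M/Q) = 0.000602128 × (57961.1/236.596) = 0.148.

0.148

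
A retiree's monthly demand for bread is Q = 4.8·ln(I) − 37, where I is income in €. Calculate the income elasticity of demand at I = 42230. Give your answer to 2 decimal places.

At I = 42230: Q = 14.124.
dQ/dI = 4.8/I = 0.000113663 at this income.
η = (dQ/dI)·(I/Q) = 0.000113663 × (42230/14.124) = 0.34.

0.34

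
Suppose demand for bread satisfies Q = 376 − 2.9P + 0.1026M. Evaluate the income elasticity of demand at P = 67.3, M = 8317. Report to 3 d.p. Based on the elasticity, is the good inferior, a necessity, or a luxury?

At P = 67.3, M = 8317: Q = 1034.154.
Holding P constant, ∂Q/∂M = 0.1026.
η_M = (∂Q/∂M)·(M/Q) = 0.1026 × (8317/1034.154) = 0.825.
Since 0 < η < 1, this is a necessity.

0.825 (necessity)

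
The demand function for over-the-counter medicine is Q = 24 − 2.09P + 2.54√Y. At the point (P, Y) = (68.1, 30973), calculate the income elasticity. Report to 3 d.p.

At P = 68.1, Y = 30973: Q = 328.689.
Holding P constant, ∂Q/∂Y = 2.54/(2√Y) = 0.00721626.
η_Y = (∂Q/∂Y)·(Y/Q) = 0.00721626 × (30973/328.689) = 0.680.

0.680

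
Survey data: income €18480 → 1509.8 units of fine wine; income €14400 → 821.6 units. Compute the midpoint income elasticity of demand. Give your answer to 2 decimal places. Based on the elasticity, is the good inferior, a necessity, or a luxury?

2.38 (luxury)

ΔQ = 821.6 − 1509.8 = -688.2; midpoint Q̄ = (1509.8 + 821.6)/2 = 1165.7.
ΔI = 14400 − 18480 = -4080; midpoint Ī = (18480 + 14400)/2 = 16440.
η = (ΔQ/Q̄) ÷ (ΔI/Ī) = (-688.2/1165.7) ÷ (-4080/16440) = 2.38.
η > 1 ⇒ luxury.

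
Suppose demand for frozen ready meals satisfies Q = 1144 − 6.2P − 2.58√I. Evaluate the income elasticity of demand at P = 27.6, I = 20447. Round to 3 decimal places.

At P = 27.6, I = 20447: Q = 603.958.
Holding P constant, ∂Q/∂I = -2.58/(2√I) = -0.00902142.
η_I = (∂Q/∂I)·(I/Q) = -0.00902142 × (20447/603.958) = -0.305.

-0.305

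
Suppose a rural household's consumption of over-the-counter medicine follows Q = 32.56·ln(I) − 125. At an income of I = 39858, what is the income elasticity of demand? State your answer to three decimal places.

At I = 39858: Q = 219.911.
dQ/dI = 32.56/I = 0.0008169 at this income.
η = (dQ/dI)·(I/Q) = 0.0008169 × (39858/219.911) = 0.148.

0.148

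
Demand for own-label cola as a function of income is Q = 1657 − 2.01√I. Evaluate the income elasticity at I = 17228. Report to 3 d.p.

-0.095

At I = 17228: Q = 1393.176.
dQ/dI = -2.01/(2√I) = -0.00765682 at this income.
η = (dQ/dI)·(I/Q) = -0.00765682 × (17228/1393.176) = -0.095.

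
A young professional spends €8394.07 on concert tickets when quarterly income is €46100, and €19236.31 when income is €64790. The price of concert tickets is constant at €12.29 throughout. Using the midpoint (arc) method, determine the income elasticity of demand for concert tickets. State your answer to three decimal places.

2.328

With a constant price, Q₁ = 8394.07/12.29 = 683.000 and Q₂ = 19236.31/12.29 = 1565.200 (equivalently, work directly with expenditure since P cancels).
Midpoint %ΔQ = (19236.31 − 8394.07)/13815.19 = 0.78481; midpoint %ΔI = (64790 − 46100)/55445 = 0.33709.
η = 0.78481 / 0.33709 = 2.328.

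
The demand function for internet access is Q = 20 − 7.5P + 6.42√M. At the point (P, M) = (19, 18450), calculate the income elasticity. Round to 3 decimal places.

0.582

At P = 19, M = 18450: Q = 749.534.
Holding P constant, ∂Q/∂M = 6.42/(2√M) = 0.0236323.
η_M = (∂Q/∂M)·(M/Q) = 0.0236323 × (18450/749.534) = 0.582.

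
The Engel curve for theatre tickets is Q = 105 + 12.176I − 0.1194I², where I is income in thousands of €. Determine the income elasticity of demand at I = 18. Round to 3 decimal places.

0.497

At I = 18: Q = 285.4824.
dQ/dI = 12.176 − 0.2388I = 7.87760.
η = (dQ/dI)·(I/Q) = 7.87760 × (18/285.4824) = 0.497.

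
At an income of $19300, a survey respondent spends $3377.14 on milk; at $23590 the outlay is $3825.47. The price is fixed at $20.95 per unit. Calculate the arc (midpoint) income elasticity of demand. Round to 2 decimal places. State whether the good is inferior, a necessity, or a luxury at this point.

With a constant price, Q₁ = 3377.14/20.95 = 161.200 and Q₂ = 3825.47/20.95 = 182.600 (equivalently, work directly with expenditure since P cancels).
Midpoint %ΔQ = (3825.47 − 3377.14)/3601.31 = 0.12449; midpoint %ΔI = (23590 − 19300)/21445 = 0.20005.
η = 0.12449 / 0.20005 = 0.62.
0 < η < 1 ⇒ necessity.

0.62 (necessity)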